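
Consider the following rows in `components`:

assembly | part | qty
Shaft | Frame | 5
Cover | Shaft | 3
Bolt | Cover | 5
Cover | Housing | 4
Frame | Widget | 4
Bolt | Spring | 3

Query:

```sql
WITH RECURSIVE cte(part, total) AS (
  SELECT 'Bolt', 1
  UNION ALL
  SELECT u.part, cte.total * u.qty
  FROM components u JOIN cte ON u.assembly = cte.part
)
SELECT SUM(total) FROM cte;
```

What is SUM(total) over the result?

419

Base: (Bolt, total=1).
Iteration 1: components of {Bolt} -> Cover = 1*5 = 5, Spring = 1*3 = 3.
Iteration 2: components of {Cover,Spring} -> Housing = 5*4 = 20, Shaft = 5*3 = 15.
Iteration 3: components of {Housing,Shaft} -> Frame = 15*5 = 75.
Iteration 4: components of {Frame} -> Widget = 75*4 = 300.
Iteration 5: no further components; recursion stops.
SUM(total) = 1 + 5 + 3 + 15 + 20 + 75 + 300 = 419.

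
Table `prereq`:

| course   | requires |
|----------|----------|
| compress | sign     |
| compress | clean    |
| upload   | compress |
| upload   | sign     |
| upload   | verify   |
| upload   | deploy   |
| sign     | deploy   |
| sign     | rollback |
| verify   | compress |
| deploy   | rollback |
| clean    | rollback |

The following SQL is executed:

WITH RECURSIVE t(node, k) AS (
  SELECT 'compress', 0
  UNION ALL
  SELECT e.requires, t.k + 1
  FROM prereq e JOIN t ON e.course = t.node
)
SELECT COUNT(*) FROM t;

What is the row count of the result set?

7

Base: (compress, k=0).
Iteration 1: edges from {compress} -> (clean, k=1), (sign, k=1).
Iteration 2: edges from {clean,sign} -> (deploy, k=2), (rollback, k=2) x2. [UNION ALL keeps all 3 new rows, including repeats]
Iteration 3: edges from {deploy,rollback} -> (rollback, k=3).
Iteration 4: no outgoing edges from {rollback}; recursion stops.
Total rows emitted: 7.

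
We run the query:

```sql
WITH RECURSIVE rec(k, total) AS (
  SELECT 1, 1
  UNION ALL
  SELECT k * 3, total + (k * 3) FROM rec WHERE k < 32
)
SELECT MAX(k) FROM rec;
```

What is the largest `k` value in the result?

81

Base: k=1, total=1.
Iteration 1: 1 < 32 holds -> k = 1 * 3 = 3, total = 1 + 3 = 4.
Iteration 2: 3 < 32 holds -> k = 3 * 3 = 9, total = 4 + 9 = 13.
Iteration 3: 9 < 32 holds -> k = 9 * 3 = 27, total = 13 + 27 = 40.
Iteration 4: 27 < 32 holds -> k = 27 * 3 = 81, total = 40 + 81 = 121.
Iteration 5: 81 < 32 fails; recursion stops.
k values: 1, 3, 9, 27, 81; the maximum is 81.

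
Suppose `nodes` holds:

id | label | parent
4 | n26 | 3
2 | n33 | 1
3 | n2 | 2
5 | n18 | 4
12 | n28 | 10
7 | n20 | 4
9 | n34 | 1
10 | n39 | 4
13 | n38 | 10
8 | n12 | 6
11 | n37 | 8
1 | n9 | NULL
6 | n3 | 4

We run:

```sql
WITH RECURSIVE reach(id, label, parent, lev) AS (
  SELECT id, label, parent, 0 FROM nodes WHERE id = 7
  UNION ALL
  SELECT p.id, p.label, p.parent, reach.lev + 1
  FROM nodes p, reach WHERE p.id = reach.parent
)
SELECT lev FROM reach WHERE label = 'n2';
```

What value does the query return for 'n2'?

Base: id=7 (n20), parent=4, lev 0.
Iteration 1: join on id=4 -> n26 (id 4, parent=3, lev 1).
Iteration 2: join on id=3 -> n2 (id 3, parent=2, lev 2).
Iteration 3: join on id=2 -> n33 (id 2, parent=1, lev 3).
Iteration 4: join on id=1 -> n9 (id 1, parent=NULL, lev 4).
Iteration 5: parent is NULL; no match; recursion stops.

2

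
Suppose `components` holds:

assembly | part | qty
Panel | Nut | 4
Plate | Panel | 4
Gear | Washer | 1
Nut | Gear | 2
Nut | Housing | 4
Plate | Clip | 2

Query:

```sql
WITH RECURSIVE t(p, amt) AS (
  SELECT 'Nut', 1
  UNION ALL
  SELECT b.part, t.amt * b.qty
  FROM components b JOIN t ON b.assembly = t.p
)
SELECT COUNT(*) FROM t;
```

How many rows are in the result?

Base: (Nut, amt=1).
Iteration 1: components of {Nut} -> Gear = 1*2 = 2, Housing = 1*4 = 4.
Iteration 2: components of {Gear,Housing} -> Washer = 2*1 = 2.
Iteration 3: no further components; recursion stops.
Total rows emitted: 4.

4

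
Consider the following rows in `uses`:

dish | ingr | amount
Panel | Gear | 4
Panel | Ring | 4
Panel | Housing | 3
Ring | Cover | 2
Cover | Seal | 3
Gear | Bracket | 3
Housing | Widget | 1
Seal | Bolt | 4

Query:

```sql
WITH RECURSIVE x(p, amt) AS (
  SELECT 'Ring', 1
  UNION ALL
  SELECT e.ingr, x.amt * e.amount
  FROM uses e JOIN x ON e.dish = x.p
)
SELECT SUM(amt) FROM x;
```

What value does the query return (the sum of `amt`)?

Base: (Ring, amt=1).
Iteration 1: components of {Ring} -> Cover = 1*2 = 2.
Iteration 2: components of {Cover} -> Seal = 2*3 = 6.
Iteration 3: components of {Seal} -> Bolt = 6*4 = 24.
Iteration 4: no further components; recursion stops.
SUM(amt) = 1 + 2 + 6 + 24 = 33.

33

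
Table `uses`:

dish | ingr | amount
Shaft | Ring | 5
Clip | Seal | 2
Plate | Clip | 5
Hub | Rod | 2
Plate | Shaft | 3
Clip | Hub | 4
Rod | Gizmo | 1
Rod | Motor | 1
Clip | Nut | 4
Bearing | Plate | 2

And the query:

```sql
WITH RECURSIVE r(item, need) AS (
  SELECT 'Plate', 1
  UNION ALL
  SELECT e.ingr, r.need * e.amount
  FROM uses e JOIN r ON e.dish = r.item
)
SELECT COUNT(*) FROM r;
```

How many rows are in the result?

Base: (Plate, need=1).
Iteration 1: components of {Plate} -> Clip = 1*5 = 5, Shaft = 1*3 = 3.
Iteration 2: components of {Clip,Shaft} -> Hub = 5*4 = 20, Nut = 5*4 = 20, Ring = 3*5 = 15, Seal = 5*2 = 10.
Iteration 3: components of {Hub,Nut,Ring,Seal} -> Rod = 20*2 = 40.
Iteration 4: components of {Rod} -> Gizmo = 40*1 = 40, Motor = 40*1 = 40.
Iteration 5: no further components; recursion stops.
Total rows emitted: 10.

10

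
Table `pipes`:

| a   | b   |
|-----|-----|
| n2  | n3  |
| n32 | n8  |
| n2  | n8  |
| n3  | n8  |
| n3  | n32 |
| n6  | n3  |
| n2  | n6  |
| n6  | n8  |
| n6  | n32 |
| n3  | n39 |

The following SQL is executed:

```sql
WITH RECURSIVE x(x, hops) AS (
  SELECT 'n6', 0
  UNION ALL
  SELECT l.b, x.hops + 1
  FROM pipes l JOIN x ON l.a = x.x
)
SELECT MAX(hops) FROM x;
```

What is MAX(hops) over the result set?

3

Base: (n6, hops=0).
Iteration 1: edges from {n6} -> (n3, hops=1), (n32, hops=1), (n8, hops=1).
Iteration 2: edges from {n3,n32,n8} -> (n32, hops=2), (n39, hops=2), (n8, hops=2) x2. [UNION ALL keeps all 4 new rows, including repeats]
Iteration 3: edges from {n32,n39,n8} -> (n8, hops=3).
Iteration 4: no outgoing edges from {n8}; recursion stops.
hops values: 0, 1, 1, 1, 2, 2, 2, 2, 3; the maximum is 3.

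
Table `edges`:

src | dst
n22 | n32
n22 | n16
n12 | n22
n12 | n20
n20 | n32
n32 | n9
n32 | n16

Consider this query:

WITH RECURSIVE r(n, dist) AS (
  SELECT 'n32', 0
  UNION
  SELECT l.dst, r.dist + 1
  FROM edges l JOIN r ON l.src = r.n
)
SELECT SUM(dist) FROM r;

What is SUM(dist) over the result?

2

Base: (n32, dist=0).
Iteration 1: edges from {n32} -> (n16, dist=1), (n9, dist=1).
Iteration 2: no outgoing edges from {n16,n9}; recursion stops.
SUM(dist) = 0 + 1 + 1 = 2.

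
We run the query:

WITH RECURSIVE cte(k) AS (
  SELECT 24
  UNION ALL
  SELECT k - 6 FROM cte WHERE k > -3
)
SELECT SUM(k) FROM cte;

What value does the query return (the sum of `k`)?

Base: k=24.
Iteration 1: 24 > -3 holds -> k = 24 - 6 = 18.
Iteration 2: 18 > -3 holds -> k = 18 - 6 = 12.
Iteration 3: 12 > -3 holds -> k = 12 - 6 = 6.
Iteration 4: 6 > -3 holds -> k = 6 - 6 = 0.
Iteration 5: 0 > -3 holds -> k = 0 - 6 = -6.
Iteration 6: -6 > -3 fails; recursion stops.
SUM(k) = 24 + 18 + 12 + 6 + 0 + -6 = 54.

54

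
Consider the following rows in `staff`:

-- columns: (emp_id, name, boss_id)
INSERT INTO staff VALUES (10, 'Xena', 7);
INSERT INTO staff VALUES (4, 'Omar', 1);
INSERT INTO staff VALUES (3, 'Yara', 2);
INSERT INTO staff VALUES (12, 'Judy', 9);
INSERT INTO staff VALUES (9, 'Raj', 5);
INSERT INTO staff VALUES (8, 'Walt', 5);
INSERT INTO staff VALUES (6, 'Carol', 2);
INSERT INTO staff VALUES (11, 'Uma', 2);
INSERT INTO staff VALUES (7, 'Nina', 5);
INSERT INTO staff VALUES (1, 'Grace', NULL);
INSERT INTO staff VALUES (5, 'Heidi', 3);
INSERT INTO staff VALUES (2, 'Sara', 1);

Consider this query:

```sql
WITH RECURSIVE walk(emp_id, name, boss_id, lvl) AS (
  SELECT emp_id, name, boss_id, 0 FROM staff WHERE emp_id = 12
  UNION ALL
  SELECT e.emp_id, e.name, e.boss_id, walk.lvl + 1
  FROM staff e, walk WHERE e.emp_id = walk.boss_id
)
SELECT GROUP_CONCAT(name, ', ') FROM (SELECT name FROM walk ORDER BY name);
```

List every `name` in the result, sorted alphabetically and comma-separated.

Base: emp_id=12 (Judy), boss_id=9, lvl 0.
Iteration 1: join on emp_id=9 -> Raj (id 9, boss_id=5, lvl 1).
Iteration 2: join on emp_id=5 -> Heidi (id 5, boss_id=3, lvl 2).
Iteration 3: join on emp_id=3 -> Yara (id 3, boss_id=2, lvl 3).
Iteration 4: join on emp_id=2 -> Sara (id 2, boss_id=1, lvl 4).
Iteration 5: join on emp_id=1 -> Grace (id 1, boss_id=NULL, lvl 5).
Iteration 6: boss_id is NULL; no match; recursion stops.

Grace, Heidi, Judy, Raj, Sara, Yara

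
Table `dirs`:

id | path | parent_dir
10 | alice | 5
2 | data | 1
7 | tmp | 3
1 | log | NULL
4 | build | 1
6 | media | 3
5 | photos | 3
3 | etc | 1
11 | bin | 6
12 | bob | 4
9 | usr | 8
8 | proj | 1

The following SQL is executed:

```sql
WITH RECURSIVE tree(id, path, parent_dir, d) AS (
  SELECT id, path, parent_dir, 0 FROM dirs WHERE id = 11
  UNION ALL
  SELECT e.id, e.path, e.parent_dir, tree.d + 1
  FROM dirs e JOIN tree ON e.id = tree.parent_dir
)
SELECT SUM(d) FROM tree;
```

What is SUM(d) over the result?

6

Base: id=11 (bin), parent_dir=6, d 0.
Iteration 1: join on id=6 -> media (id 6, parent_dir=3, d 1).
Iteration 2: join on id=3 -> etc (id 3, parent_dir=1, d 2).
Iteration 3: join on id=1 -> log (id 1, parent_dir=NULL, d 3).
Iteration 4: parent_dir is NULL; no match; recursion stops.
SUM(d) = 0 + 1 + 2 + 3 = 6.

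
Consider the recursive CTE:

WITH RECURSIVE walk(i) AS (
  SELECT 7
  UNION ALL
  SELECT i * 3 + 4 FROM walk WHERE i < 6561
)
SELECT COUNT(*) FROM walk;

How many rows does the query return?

8

Base: i=7.
Iteration 1: 7 < 6561 holds -> i = 7 * 3 + 4 = 25.
Iteration 2: 25 < 6561 holds -> i = 25 * 3 + 4 = 79.
Iteration 3: 79 < 6561 holds -> i = 79 * 3 + 4 = 241.
Iteration 4: 241 < 6561 holds -> i = 241 * 3 + 4 = 727.
Iteration 5: 727 < 6561 holds -> i = 727 * 3 + 4 = 2185.
Iteration 6: 2185 < 6561 holds -> i = 2185 * 3 + 4 = 6559.
Iteration 7: 6559 < 6561 holds -> i = 6559 * 3 + 4 = 19681.
Iteration 8: 19681 < 6561 fails; recursion stops.
Total rows emitted: 8.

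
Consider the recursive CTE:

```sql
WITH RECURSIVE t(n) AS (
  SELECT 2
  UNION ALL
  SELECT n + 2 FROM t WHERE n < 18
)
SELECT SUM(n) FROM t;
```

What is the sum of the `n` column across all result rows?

Base: n=2.
Iteration 1: 2 < 18 holds -> n = 2 + 2 = 4.
Iteration 2: 4 < 18 holds -> n = 4 + 2 = 6.
Iteration 3: 6 < 18 holds -> n = 6 + 2 = 8.
Iteration 4: 8 < 18 holds -> n = 8 + 2 = 10.
Iteration 5: 10 < 18 holds -> n = 10 + 2 = 12.
Iteration 6: 12 < 18 holds -> n = 12 + 2 = 14.
Iteration 7: 14 < 18 holds -> n = 14 + 2 = 16.
Iteration 8: 16 < 18 holds -> n = 16 + 2 = 18.
Iteration 9: 18 < 18 fails; recursion stops.
SUM(n) = 2 + 4 + 6 + 8 + 10 + 12 + 14 + 16 + 18 = 90.

90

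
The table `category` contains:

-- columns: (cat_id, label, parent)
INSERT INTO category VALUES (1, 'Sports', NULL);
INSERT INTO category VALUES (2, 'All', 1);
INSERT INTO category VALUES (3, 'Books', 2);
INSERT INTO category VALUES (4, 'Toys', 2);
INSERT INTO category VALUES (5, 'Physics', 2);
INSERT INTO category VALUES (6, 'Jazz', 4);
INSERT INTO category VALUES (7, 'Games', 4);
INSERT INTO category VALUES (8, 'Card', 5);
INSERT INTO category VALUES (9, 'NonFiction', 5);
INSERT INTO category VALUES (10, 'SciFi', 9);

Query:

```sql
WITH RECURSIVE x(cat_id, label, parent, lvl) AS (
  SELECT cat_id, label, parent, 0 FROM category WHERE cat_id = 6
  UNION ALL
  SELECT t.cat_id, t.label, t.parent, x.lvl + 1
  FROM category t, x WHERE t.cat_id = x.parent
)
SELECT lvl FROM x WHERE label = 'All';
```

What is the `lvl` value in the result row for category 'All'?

Base: cat_id=6 (Jazz), parent=4, lvl 0.
Iteration 1: join on cat_id=4 -> Toys (id 4, parent=2, lvl 1).
Iteration 2: join on cat_id=2 -> All (id 2, parent=1, lvl 2).
Iteration 3: join on cat_id=1 -> Sports (id 1, parent=NULL, lvl 3).
Iteration 4: parent is NULL; no match; recursion stops.

2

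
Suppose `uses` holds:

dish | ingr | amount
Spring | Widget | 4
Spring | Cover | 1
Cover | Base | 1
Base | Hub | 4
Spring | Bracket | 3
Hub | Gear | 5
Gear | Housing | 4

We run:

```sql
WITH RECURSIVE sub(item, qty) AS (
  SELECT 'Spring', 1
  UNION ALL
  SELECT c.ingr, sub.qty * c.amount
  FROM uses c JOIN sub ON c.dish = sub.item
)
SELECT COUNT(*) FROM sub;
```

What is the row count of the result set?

Base: (Spring, qty=1).
Iteration 1: components of {Spring} -> Bracket = 1*3 = 3, Cover = 1*1 = 1, Widget = 1*4 = 4.
Iteration 2: components of {Bracket,Cover,Widget} -> Base = 1*1 = 1.
Iteration 3: components of {Base} -> Hub = 1*4 = 4.
Iteration 4: components of {Hub} -> Gear = 4*5 = 20.
Iteration 5: components of {Gear} -> Housing = 20*4 = 80.
Iteration 6: no further components; recursion stops.
Total rows emitted: 8.

8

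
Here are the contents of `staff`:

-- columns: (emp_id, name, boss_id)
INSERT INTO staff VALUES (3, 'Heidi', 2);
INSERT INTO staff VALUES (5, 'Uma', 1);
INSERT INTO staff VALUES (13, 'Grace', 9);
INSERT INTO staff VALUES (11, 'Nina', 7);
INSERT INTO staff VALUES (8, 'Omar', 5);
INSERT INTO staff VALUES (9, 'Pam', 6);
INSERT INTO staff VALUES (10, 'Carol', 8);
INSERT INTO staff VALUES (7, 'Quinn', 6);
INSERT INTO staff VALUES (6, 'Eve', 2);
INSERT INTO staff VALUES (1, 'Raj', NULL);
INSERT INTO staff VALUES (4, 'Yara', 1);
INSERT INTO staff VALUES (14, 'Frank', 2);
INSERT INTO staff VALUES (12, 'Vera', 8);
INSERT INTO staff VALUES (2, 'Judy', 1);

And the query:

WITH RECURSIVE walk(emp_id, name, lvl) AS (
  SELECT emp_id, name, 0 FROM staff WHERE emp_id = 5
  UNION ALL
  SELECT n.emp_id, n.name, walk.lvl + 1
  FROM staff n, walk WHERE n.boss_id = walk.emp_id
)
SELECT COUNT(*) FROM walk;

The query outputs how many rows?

4

Base: emp_id=5 (Uma) at lvl 0.
Iteration 1: rows with boss_id in {5} -> Omar (id 8, lvl 1).
Iteration 2: rows with boss_id in {8} -> Carol (id 10, lvl 2), Vera (id 12, lvl 2).
Iteration 3: no rows with boss_id in {10,12}; recursion stops.
Total rows emitted: 4.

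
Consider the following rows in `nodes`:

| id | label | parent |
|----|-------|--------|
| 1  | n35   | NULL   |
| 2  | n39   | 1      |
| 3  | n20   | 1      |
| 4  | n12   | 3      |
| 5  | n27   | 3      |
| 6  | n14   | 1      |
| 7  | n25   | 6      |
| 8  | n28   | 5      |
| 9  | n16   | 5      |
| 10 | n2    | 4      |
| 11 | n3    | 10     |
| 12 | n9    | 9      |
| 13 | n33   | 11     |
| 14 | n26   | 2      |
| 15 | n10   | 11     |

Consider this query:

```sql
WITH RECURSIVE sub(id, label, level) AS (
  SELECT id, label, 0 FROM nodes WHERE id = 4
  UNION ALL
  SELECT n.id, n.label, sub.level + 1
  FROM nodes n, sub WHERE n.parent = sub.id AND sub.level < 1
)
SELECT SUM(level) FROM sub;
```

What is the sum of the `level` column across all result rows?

Base: id=4 (n12) at level 0.
Iteration 1: rows with parent in {4} -> n2 (id 10, level 1).
Iteration 2: level < 1 fails for all current rows; recursion stops.
SUM(level) = 0 + 1 = 1.

1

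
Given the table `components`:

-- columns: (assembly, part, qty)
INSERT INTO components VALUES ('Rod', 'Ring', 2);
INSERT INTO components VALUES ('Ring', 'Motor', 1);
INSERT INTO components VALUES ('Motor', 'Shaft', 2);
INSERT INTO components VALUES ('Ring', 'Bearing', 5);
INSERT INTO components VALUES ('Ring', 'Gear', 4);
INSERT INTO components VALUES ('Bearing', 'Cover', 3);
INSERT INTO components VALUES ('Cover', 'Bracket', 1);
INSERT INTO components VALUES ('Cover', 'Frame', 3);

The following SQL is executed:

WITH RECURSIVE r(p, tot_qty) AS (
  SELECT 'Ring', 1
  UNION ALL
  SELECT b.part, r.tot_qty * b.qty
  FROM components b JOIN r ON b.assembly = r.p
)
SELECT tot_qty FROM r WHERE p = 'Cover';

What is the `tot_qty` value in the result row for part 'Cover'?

15

Base: (Ring, tot_qty=1).
Iteration 1: components of {Ring} -> Bearing = 1*5 = 5, Gear = 1*4 = 4, Motor = 1*1 = 1.
Iteration 2: components of {Bearing,Gear,Motor} -> Cover = 5*3 = 15, Shaft = 1*2 = 2.
Iteration 3: components of {Cover,Shaft} -> Bracket = 15*1 = 15, Frame = 15*3 = 45.
Iteration 4: no further components; recursion stops.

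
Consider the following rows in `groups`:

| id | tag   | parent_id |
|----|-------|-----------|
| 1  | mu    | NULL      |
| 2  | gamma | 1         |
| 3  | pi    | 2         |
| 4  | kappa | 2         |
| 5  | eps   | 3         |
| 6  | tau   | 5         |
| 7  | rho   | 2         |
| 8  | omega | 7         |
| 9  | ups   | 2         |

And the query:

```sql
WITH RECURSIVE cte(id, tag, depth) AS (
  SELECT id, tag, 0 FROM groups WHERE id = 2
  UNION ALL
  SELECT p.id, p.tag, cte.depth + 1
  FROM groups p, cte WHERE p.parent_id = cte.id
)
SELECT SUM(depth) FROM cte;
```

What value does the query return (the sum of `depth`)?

11

Base: id=2 (gamma) at depth 0.
Iteration 1: rows with parent_id in {2} -> pi (id 3, depth 1), kappa (id 4, depth 1), rho (id 7, depth 1), ups (id 9, depth 1).
Iteration 2: rows with parent_id in {3,4,7,9} -> eps (id 5, depth 2), omega (id 8, depth 2).
Iteration 3: rows with parent_id in {5,8} -> tau (id 6, depth 3).
Iteration 4: no rows with parent_id in {6}; recursion stops.
SUM(depth) = 0 + 1 + 1 + 1 + 1 + 2 + 2 + 3 = 11.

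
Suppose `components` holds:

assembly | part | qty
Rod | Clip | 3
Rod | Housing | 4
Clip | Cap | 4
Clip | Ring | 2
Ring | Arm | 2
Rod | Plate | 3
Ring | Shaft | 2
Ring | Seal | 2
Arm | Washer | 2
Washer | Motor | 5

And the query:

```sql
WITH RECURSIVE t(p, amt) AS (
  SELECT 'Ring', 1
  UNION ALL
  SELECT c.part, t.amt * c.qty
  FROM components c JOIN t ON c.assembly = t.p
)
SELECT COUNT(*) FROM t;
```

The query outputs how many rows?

6

Base: (Ring, amt=1).
Iteration 1: components of {Ring} -> Arm = 1*2 = 2, Seal = 1*2 = 2, Shaft = 1*2 = 2.
Iteration 2: components of {Arm,Seal,Shaft} -> Washer = 2*2 = 4.
Iteration 3: components of {Washer} -> Motor = 4*5 = 20.
Iteration 4: no further components; recursion stops.
Total rows emitted: 6.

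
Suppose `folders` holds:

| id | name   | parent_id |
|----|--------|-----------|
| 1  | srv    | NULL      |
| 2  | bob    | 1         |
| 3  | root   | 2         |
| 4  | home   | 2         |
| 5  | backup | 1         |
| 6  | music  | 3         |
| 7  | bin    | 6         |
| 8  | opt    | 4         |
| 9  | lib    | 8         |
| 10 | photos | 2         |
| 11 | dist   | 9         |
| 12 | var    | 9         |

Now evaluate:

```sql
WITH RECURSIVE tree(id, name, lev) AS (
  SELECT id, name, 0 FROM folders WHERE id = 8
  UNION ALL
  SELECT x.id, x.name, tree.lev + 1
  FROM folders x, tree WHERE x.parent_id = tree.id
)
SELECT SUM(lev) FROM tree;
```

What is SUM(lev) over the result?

Base: id=8 (opt) at lev 0.
Iteration 1: rows with parent_id in {8} -> lib (id 9, lev 1).
Iteration 2: rows with parent_id in {9} -> dist (id 11, lev 2), var (id 12, lev 2).
Iteration 3: no rows with parent_id in {11,12}; recursion stops.
SUM(lev) = 0 + 1 + 2 + 2 = 5.

5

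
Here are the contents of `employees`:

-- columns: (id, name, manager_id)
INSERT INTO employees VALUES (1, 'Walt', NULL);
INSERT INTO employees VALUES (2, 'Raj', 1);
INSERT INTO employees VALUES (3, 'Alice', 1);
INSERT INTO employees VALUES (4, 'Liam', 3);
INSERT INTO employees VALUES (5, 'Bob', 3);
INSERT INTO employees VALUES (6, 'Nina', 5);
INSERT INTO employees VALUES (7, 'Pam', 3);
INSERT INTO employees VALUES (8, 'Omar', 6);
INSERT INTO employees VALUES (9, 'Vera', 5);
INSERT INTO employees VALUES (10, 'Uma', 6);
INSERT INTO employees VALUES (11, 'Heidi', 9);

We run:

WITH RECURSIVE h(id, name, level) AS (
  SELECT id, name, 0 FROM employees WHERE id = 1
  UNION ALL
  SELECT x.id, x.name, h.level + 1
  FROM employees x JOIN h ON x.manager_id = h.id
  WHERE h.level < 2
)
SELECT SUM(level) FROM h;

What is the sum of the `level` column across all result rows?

8

Base: id=1 (Walt) at level 0.
Iteration 1: rows with manager_id in {1} -> Raj (id 2, level 1), Alice (id 3, level 1).
Iteration 2: rows with manager_id in {2,3} -> Liam (id 4, level 2), Bob (id 5, level 2), Pam (id 7, level 2).
Iteration 3: level < 2 fails for all current rows; recursion stops.
SUM(level) = 0 + 1 + 1 + 2 + 2 + 2 = 8.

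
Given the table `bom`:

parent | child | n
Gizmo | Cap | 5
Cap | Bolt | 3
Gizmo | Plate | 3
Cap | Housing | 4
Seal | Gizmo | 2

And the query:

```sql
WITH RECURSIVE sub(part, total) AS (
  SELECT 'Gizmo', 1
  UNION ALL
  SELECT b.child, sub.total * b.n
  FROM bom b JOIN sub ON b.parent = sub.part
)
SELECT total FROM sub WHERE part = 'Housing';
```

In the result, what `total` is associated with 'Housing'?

Base: (Gizmo, total=1).
Iteration 1: components of {Gizmo} -> Cap = 1*5 = 5, Plate = 1*3 = 3.
Iteration 2: components of {Cap,Plate} -> Bolt = 5*3 = 15, Housing = 5*4 = 20.
Iteration 3: no further components; recursion stops.

20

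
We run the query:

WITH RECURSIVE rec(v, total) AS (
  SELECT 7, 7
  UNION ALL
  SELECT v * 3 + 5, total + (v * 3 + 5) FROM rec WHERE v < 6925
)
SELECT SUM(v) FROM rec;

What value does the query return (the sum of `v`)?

31140

Base: v=7, total=7.
Iteration 1: 7 < 6925 holds -> v = 7 * 3 + 5 = 26, total = 7 + 26 = 33.
Iteration 2: 26 < 6925 holds -> v = 26 * 3 + 5 = 83, total = 33 + 83 = 116.
Iteration 3: 83 < 6925 holds -> v = 83 * 3 + 5 = 254, total = 116 + 254 = 370.
Iteration 4: 254 < 6925 holds -> v = 254 * 3 + 5 = 767, total = 370 + 767 = 1137.
Iteration 5: 767 < 6925 holds -> v = 767 * 3 + 5 = 2306, total = 1137 + 2306 = 3443.
Iteration 6: 2306 < 6925 holds -> v = 2306 * 3 + 5 = 6923, total = 3443 + 6923 = 10366.
Iteration 7: 6923 < 6925 holds -> v = 6923 * 3 + 5 = 20774, total = 10366 + 20774 = 31140.
Iteration 8: 20774 < 6925 fails; recursion stops.
SUM(v) = 7 + 26 + 83 + 254 + 767 + 2306 + 6923 + 20774 = 31140.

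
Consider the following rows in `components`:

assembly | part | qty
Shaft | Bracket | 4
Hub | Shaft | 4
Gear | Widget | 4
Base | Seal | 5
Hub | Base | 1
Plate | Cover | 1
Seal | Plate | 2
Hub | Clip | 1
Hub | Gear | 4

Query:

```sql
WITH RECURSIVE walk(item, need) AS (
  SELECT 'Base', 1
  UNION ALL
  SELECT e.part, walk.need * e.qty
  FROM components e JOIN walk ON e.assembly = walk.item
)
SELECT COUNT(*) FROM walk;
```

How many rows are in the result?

4

Base: (Base, need=1).
Iteration 1: components of {Base} -> Seal = 1*5 = 5.
Iteration 2: components of {Seal} -> Plate = 5*2 = 10.
Iteration 3: components of {Plate} -> Cover = 10*1 = 10.
Iteration 4: no further components; recursion stops.
Total rows emitted: 4.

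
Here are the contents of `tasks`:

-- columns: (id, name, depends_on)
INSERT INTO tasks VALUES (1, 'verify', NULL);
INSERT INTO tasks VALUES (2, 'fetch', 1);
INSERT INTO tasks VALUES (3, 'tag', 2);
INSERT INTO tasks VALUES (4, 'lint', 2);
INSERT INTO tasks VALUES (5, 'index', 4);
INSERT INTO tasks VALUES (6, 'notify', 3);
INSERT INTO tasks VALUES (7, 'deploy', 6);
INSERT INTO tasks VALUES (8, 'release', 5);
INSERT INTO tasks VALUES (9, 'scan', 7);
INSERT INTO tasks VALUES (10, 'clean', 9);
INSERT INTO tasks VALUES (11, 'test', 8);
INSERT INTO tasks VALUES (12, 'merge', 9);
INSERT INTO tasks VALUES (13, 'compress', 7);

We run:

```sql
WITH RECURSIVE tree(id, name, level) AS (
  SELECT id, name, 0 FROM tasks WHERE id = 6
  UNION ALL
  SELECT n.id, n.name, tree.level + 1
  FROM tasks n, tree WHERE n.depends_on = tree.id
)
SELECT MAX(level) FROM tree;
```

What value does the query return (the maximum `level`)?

Base: id=6 (notify) at level 0.
Iteration 1: rows with depends_on in {6} -> deploy (id 7, level 1).
Iteration 2: rows with depends_on in {7} -> scan (id 9, level 2), compress (id 13, level 2).
Iteration 3: rows with depends_on in {9,13} -> clean (id 10, level 3), merge (id 12, level 3).
Iteration 4: no rows with depends_on in {10,12}; recursion stops.
level values: 0, 1, 2, 2, 3, 3; the maximum is 3.

3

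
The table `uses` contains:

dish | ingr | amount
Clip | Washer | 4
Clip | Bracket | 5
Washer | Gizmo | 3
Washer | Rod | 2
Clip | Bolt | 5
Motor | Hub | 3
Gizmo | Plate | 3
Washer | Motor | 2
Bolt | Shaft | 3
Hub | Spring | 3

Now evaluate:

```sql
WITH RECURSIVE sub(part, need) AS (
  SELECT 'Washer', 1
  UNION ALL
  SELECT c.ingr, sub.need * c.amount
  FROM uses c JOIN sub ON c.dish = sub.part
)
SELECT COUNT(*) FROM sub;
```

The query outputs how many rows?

7

Base: (Washer, need=1).
Iteration 1: components of {Washer} -> Gizmo = 1*3 = 3, Motor = 1*2 = 2, Rod = 1*2 = 2.
Iteration 2: components of {Gizmo,Motor,Rod} -> Hub = 2*3 = 6, Plate = 3*3 = 9.
Iteration 3: components of {Hub,Plate} -> Spring = 6*3 = 18.
Iteration 4: no further components; recursion stops.
Total rows emitted: 7.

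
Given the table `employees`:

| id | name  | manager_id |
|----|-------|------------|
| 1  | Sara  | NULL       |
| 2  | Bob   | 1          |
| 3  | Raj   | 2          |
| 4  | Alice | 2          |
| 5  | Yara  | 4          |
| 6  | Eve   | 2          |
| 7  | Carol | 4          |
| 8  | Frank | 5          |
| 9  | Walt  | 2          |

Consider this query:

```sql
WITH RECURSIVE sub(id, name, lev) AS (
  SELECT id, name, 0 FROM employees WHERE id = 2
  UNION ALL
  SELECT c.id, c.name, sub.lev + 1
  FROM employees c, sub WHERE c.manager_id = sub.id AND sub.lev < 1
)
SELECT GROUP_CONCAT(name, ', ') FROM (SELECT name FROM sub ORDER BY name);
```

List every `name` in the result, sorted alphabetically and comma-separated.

Alice, Bob, Eve, Raj, Walt

Base: id=2 (Bob) at lev 0.
Iteration 1: rows with manager_id in {2} -> Raj (id 3, lev 1), Alice (id 4, lev 1), Eve (id 6, lev 1), Walt (id 9, lev 1).
Iteration 2: lev < 1 fails for all current rows; recursion stops.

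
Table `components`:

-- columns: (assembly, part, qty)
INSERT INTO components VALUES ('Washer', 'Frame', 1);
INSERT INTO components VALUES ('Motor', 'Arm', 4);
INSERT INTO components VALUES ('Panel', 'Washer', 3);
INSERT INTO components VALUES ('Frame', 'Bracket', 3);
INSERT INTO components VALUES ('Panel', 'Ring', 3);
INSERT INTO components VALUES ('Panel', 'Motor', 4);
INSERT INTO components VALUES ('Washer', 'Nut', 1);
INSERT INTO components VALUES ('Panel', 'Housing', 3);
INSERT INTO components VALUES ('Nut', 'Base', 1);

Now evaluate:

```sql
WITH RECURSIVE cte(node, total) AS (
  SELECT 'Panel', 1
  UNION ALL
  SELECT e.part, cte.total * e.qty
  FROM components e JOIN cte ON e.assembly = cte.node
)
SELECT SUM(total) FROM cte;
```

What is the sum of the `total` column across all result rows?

Base: (Panel, total=1).
Iteration 1: components of {Panel} -> Housing = 1*3 = 3, Motor = 1*4 = 4, Ring = 1*3 = 3, Washer = 1*3 = 3.
Iteration 2: components of {Housing,Motor,Ring,Washer} -> Arm = 4*4 = 16, Frame = 3*1 = 3, Nut = 3*1 = 3.
Iteration 3: components of {Arm,Frame,Nut} -> Base = 3*1 = 3, Bracket = 3*3 = 9.
Iteration 4: no further components; recursion stops.
SUM(total) = 1 + 3 + 3 + 3 + 4 + 3 + 3 + 16 + 9 + 3 = 48.

48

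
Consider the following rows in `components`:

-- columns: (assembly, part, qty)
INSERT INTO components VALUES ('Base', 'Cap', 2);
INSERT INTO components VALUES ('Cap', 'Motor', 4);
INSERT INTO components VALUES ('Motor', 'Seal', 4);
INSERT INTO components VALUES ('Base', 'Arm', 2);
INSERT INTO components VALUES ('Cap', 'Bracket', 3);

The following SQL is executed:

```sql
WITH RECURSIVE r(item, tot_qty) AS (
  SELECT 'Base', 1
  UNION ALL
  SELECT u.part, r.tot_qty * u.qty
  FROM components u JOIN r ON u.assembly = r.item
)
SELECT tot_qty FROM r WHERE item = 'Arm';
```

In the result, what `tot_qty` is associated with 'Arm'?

2

Base: (Base, tot_qty=1).
Iteration 1: components of {Base} -> Arm = 1*2 = 2, Cap = 1*2 = 2.
Iteration 2: components of {Arm,Cap} -> Bracket = 2*3 = 6, Motor = 2*4 = 8.
Iteration 3: components of {Bracket,Motor} -> Seal = 8*4 = 32.
Iteration 4: no further components; recursion stops.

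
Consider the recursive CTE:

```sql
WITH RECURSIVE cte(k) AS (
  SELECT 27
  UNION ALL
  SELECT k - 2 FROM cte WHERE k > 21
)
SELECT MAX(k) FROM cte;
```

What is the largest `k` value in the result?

Base: k=27.
Iteration 1: 27 > 21 holds -> k = 27 - 2 = 25.
Iteration 2: 25 > 21 holds -> k = 25 - 2 = 23.
Iteration 3: 23 > 21 holds -> k = 23 - 2 = 21.
Iteration 4: 21 > 21 fails; recursion stops.
k values: 27, 25, 23, 21; the maximum is 27.

27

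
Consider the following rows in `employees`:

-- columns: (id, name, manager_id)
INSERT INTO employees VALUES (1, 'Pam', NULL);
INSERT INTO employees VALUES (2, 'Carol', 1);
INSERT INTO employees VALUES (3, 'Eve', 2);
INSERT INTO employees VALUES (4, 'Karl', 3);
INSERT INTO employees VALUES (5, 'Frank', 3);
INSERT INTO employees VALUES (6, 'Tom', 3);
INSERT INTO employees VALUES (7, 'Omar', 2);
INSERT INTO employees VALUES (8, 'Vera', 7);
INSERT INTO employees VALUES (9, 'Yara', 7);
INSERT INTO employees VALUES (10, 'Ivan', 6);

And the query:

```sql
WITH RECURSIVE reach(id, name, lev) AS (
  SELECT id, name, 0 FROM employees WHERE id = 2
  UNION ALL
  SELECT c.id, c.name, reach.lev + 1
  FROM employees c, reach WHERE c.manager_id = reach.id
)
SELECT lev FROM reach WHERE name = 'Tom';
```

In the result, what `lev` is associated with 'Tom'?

2

Base: id=2 (Carol) at lev 0.
Iteration 1: rows with manager_id in {2} -> Eve (id 3, lev 1), Omar (id 7, lev 1).
Iteration 2: rows with manager_id in {3,7} -> Karl (id 4, lev 2), Frank (id 5, lev 2), Tom (id 6, lev 2), Vera (id 8, lev 2), Yara (id 9, lev 2).
Iteration 3: rows with manager_id in {4,5,6,8,9} -> Ivan (id 10, lev 3).
Iteration 4: no rows with manager_id in {10}; recursion stops.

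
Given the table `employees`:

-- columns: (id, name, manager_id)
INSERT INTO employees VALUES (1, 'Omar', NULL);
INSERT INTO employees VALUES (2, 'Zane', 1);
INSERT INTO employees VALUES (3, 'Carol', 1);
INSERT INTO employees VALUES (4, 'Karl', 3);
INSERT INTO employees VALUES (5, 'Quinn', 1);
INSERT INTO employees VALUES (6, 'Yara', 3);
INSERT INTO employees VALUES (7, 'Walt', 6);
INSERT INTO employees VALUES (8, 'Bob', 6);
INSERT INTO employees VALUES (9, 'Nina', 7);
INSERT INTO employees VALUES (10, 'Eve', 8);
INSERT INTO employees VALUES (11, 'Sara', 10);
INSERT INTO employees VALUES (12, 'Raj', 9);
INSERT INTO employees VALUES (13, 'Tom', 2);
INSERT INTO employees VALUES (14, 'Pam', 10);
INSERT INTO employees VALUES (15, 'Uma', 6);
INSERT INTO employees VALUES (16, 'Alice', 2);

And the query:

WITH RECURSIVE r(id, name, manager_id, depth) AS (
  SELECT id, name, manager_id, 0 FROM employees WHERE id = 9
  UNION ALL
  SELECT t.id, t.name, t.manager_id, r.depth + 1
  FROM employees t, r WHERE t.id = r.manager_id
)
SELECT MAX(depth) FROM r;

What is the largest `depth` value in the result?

Base: id=9 (Nina), manager_id=7, depth 0.
Iteration 1: join on id=7 -> Walt (id 7, manager_id=6, depth 1).
Iteration 2: join on id=6 -> Yara (id 6, manager_id=3, depth 2).
Iteration 3: join on id=3 -> Carol (id 3, manager_id=1, depth 3).
Iteration 4: join on id=1 -> Omar (id 1, manager_id=NULL, depth 4).
Iteration 5: manager_id is NULL; no match; recursion stops.
depth values: 0, 1, 2, 3, 4; the maximum is 4.

4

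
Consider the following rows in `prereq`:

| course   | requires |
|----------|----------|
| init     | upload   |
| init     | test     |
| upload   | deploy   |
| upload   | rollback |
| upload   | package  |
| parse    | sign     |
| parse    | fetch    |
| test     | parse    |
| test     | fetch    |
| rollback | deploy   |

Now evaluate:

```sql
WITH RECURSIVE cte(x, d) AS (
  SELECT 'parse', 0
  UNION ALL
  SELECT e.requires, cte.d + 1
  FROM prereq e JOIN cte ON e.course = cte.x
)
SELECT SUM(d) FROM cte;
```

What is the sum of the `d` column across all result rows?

2

Base: (parse, d=0).
Iteration 1: edges from {parse} -> (fetch, d=1), (sign, d=1).
Iteration 2: no outgoing edges from {fetch,sign}; recursion stops.
SUM(d) = 0 + 1 + 1 = 2.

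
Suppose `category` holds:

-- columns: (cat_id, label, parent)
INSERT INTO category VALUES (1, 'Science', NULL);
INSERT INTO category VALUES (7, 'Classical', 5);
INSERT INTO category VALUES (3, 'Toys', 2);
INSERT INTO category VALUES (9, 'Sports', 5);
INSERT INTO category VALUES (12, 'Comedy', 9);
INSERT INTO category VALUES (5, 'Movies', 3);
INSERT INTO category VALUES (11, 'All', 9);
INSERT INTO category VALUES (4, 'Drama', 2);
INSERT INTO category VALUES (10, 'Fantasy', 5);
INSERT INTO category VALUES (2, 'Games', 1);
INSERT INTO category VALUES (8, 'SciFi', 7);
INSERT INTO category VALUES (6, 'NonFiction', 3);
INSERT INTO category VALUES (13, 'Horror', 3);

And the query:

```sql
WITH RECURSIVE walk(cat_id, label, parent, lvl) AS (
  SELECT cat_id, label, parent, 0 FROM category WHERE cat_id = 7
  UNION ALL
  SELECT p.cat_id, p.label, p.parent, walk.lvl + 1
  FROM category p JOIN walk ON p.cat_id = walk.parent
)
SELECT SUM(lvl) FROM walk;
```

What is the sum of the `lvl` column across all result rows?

Base: cat_id=7 (Classical), parent=5, lvl 0.
Iteration 1: join on cat_id=5 -> Movies (id 5, parent=3, lvl 1).
Iteration 2: join on cat_id=3 -> Toys (id 3, parent=2, lvl 2).
Iteration 3: join on cat_id=2 -> Games (id 2, parent=1, lvl 3).
Iteration 4: join on cat_id=1 -> Science (id 1, parent=NULL, lvl 4).
Iteration 5: parent is NULL; no match; recursion stops.
SUM(lvl) = 0 + 1 + 2 + 3 + 4 = 10.

10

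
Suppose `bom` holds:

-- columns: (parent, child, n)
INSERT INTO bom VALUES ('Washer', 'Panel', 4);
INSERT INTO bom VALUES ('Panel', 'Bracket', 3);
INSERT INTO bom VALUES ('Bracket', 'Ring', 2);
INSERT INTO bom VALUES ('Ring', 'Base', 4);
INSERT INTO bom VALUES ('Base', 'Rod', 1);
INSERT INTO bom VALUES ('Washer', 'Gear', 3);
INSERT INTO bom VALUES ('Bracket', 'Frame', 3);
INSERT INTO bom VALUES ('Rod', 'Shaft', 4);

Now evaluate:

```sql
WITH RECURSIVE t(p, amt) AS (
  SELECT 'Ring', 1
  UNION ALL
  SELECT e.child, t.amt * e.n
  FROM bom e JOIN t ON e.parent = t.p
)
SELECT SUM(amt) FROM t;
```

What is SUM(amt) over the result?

Base: (Ring, amt=1).
Iteration 1: components of {Ring} -> Base = 1*4 = 4.
Iteration 2: components of {Base} -> Rod = 4*1 = 4.
Iteration 3: components of {Rod} -> Shaft = 4*4 = 16.
Iteration 4: no further components; recursion stops.
SUM(amt) = 1 + 4 + 4 + 16 = 25.

25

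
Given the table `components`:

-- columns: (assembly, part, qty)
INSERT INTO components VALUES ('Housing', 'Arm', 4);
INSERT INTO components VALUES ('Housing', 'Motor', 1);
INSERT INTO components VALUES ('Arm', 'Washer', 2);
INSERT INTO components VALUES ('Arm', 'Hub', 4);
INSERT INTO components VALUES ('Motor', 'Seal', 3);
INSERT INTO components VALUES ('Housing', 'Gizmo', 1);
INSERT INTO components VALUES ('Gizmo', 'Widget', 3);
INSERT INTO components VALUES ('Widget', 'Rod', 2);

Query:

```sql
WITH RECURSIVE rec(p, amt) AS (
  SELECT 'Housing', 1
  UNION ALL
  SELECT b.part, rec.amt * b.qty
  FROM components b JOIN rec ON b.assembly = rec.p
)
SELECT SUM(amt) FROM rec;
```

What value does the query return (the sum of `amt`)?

Base: (Housing, amt=1).
Iteration 1: components of {Housing} -> Arm = 1*4 = 4, Gizmo = 1*1 = 1, Motor = 1*1 = 1.
Iteration 2: components of {Arm,Gizmo,Motor} -> Hub = 4*4 = 16, Seal = 1*3 = 3, Washer = 4*2 = 8, Widget = 1*3 = 3.
Iteration 3: components of {Hub,Seal,Washer,Widget} -> Rod = 3*2 = 6.
Iteration 4: no further components; recursion stops.
SUM(amt) = 1 + 4 + 1 + 1 + 8 + 16 + 3 + 3 + 6 = 43.

43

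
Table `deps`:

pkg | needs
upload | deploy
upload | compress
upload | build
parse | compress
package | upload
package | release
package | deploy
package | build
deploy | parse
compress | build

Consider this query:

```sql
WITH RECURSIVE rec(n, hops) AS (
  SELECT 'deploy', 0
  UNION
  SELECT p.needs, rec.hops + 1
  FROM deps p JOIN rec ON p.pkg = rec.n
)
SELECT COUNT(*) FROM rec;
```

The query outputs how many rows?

4

Base: (deploy, hops=0).
Iteration 1: edges from {deploy} -> (parse, hops=1).
Iteration 2: edges from {parse} -> (compress, hops=2).
Iteration 3: edges from {compress} -> (build, hops=3).
Iteration 4: no outgoing edges from {build}; recursion stops.
Total rows emitted: 4.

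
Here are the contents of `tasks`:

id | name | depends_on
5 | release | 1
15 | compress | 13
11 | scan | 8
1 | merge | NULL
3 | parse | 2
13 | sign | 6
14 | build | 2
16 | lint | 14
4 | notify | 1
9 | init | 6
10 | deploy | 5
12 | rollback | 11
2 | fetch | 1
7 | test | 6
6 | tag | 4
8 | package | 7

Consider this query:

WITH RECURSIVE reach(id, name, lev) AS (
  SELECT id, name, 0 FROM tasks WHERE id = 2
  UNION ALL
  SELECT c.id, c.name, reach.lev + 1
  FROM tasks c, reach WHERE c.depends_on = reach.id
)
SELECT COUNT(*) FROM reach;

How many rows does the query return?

Base: id=2 (fetch) at lev 0.
Iteration 1: rows with depends_on in {2} -> parse (id 3, lev 1), build (id 14, lev 1).
Iteration 2: rows with depends_on in {3,14} -> lint (id 16, lev 2).
Iteration 3: no rows with depends_on in {16}; recursion stops.
Total rows emitted: 4.

4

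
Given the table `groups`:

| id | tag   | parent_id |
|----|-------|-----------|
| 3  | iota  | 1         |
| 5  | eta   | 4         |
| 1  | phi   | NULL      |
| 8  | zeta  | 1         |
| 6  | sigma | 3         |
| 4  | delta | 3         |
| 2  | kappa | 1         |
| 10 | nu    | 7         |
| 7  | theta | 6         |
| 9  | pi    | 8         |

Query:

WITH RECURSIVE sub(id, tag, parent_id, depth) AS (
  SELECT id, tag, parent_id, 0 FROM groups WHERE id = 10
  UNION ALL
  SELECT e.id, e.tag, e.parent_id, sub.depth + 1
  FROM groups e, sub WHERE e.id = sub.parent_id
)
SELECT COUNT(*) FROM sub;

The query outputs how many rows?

Base: id=10 (nu), parent_id=7, depth 0.
Iteration 1: join on id=7 -> theta (id 7, parent_id=6, depth 1).
Iteration 2: join on id=6 -> sigma (id 6, parent_id=3, depth 2).
Iteration 3: join on id=3 -> iota (id 3, parent_id=1, depth 3).
Iteration 4: join on id=1 -> phi (id 1, parent_id=NULL, depth 4).
Iteration 5: parent_id is NULL; no match; recursion stops.
Total rows emitted: 5.

5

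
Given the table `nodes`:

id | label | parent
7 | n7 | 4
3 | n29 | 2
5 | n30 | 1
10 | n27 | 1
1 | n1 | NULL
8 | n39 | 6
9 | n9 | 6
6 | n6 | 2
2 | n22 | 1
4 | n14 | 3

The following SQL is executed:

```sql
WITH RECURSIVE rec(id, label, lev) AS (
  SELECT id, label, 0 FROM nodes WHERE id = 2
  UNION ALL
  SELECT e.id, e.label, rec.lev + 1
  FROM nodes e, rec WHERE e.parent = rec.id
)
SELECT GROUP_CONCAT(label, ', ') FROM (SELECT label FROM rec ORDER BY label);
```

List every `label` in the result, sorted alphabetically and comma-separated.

n14, n22, n29, n39, n6, n7, n9

Base: id=2 (n22) at lev 0.
Iteration 1: rows with parent in {2} -> n29 (id 3, lev 1), n6 (id 6, lev 1).
Iteration 2: rows with parent in {3,6} -> n14 (id 4, lev 2), n39 (id 8, lev 2), n9 (id 9, lev 2).
Iteration 3: rows with parent in {4,8,9} -> n7 (id 7, lev 3).
Iteration 4: no rows with parent in {7}; recursion stops.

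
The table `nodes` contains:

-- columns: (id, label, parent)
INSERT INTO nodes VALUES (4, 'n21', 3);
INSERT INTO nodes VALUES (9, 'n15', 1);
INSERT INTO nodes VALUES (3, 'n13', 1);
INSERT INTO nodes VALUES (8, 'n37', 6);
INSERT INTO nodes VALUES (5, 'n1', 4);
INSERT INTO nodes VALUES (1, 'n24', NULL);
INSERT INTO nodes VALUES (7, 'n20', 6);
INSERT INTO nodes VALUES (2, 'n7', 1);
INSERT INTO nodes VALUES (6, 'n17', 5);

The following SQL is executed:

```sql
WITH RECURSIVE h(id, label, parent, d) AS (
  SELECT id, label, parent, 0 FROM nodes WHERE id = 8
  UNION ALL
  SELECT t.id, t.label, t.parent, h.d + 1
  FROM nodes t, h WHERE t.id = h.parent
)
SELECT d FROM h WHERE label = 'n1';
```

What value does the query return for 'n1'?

2

Base: id=8 (n37), parent=6, d 0.
Iteration 1: join on id=6 -> n17 (id 6, parent=5, d 1).
Iteration 2: join on id=5 -> n1 (id 5, parent=4, d 2).
Iteration 3: join on id=4 -> n21 (id 4, parent=3, d 3).
Iteration 4: join on id=3 -> n13 (id 3, parent=1, d 4).
Iteration 5: join on id=1 -> n24 (id 1, parent=NULL, d 5).
Iteration 6: parent is NULL; no match; recursion stops.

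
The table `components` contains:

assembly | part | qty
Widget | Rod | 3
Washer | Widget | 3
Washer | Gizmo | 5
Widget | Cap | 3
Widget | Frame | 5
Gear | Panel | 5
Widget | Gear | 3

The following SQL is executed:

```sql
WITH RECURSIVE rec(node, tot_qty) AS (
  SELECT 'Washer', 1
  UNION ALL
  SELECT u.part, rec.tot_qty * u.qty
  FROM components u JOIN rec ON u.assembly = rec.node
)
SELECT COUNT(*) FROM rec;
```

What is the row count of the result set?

8

Base: (Washer, tot_qty=1).
Iteration 1: components of {Washer} -> Gizmo = 1*5 = 5, Widget = 1*3 = 3.
Iteration 2: components of {Gizmo,Widget} -> Cap = 3*3 = 9, Frame = 3*5 = 15, Gear = 3*3 = 9, Rod = 3*3 = 9.
Iteration 3: components of {Cap,Frame,Gear,Rod} -> Panel = 9*5 = 45.
Iteration 4: no further components; recursion stops.
Total rows emitted: 8.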